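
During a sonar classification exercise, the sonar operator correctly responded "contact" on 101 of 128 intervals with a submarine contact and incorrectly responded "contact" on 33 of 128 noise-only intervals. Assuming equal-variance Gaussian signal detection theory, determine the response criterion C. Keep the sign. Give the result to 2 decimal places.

C = -0.08

H = 101/128 = 0.7891
FA = 33/128 = 0.2578
z(H) = z(0.7891) = 0.8033
z(FA) = z(0.2578) = -0.6501
c = −½·[z(H) + z(FA)] = −0.5 × (0.8033 + (-0.6501)) = -0.0766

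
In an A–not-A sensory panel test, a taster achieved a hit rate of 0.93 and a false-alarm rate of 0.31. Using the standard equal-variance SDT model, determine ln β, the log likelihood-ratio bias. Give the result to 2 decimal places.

ln β = -0.97

z(H) = 1.476
z(FA) = -0.496
ln β = −½·[z(H)² − z(FA)²] = −0.5 × (2.179 − 0.246) = -0.9665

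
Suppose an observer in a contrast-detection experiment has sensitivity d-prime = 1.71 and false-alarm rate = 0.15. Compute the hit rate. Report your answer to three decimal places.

hit rate = 0.750

z(false-alarm rate) = z(0.15) = -1.0364
z(H) = z(FA) + d' = -1.0364 + 1.71 = 0.6736
hit rate = Φ(0.6736) = 0.7497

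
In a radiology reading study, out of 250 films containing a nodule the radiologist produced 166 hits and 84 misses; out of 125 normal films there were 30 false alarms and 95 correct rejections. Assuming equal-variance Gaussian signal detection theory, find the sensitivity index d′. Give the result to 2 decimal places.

H = 166/250 = 0.6640
FA = 30/125 = 0.2400
Φ⁻¹(H) = 0.423
Φ⁻¹(FA) = -0.706
d' = z(H) − z(FA) = 0.423 − (-0.706) = 1.129

d′ = 1.13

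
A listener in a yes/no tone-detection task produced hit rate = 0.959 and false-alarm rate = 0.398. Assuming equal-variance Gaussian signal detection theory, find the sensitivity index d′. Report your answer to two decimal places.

d′ = 2.00

Φ⁻¹(H) = Φ⁻¹(0.959) = 1.739
Φ⁻¹(FA) = Φ⁻¹(0.398) = -0.259
d' = z(H) − z(FA) = 1.739 − (-0.259) = 1.998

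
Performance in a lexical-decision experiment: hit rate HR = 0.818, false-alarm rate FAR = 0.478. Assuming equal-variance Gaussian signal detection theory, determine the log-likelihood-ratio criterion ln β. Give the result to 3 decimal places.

z(H) = z(0.818) = 0.9078
z(FA) = z(0.478) = -0.0552
ln β = −½·[z(H)² − z(FA)²] = −0.5 × (0.8241 − 0.0030) = -0.41055

ln β = -0.411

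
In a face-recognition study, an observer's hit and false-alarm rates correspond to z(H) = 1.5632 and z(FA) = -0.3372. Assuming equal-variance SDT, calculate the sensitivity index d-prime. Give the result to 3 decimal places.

d' = z(H) − z(FA) = 1.5632 − (-0.3372) = 1.9004

d-prime = 1.900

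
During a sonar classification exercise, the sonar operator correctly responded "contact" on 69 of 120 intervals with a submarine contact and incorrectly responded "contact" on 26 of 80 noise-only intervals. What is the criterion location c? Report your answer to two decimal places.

H = 69/120 = 0.5750
FA = 26/80 = 0.3250
z(0.5750) = 0.189, z(0.3250) = -0.454
c = −½·[z(H) + z(FA)] = −0.5 × (0.189 + (-0.454)) = 0.1325

c = 0.13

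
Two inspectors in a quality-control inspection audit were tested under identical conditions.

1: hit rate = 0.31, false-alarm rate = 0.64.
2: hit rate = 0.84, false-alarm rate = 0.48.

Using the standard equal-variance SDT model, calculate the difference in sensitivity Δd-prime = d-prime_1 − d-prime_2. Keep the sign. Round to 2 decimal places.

1: z(0.31) = -0.496, z(0.64) = 0.358, d' = -0.854
2: z(0.84) = 0.994, z(0.48) = -0.050, d' = 1.044
Δd' = d'_1 − d'_2 = -0.854 − 1.044 = -1.898
2 has the higher sensitivity.

Δd-prime = -1.90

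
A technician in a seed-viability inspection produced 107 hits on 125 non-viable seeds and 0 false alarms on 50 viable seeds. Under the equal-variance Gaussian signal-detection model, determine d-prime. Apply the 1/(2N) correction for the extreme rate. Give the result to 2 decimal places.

The false-alarm rate is 0/50 = 0, so apply the 1/(2N) correction: FA → 1/(2·50) = 0.01000.
z(H) = z(0.85600) = 1.063
z(FA) = z(0.01000) = -2.326
d' = 1.063 − (-2.326) = 3.389

d-prime = 3.39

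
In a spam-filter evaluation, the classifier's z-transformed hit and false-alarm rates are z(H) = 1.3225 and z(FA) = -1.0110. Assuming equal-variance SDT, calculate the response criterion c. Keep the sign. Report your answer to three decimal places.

c = −½·[z(H) + z(FA)] = −½·(1.3225 + (-1.0110)) = -0.15575

c = -0.156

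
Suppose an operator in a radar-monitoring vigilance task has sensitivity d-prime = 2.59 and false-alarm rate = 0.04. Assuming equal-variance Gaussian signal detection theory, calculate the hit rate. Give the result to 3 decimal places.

hit rate = 0.799

z(false-alarm rate) = z(0.04) = -1.7507
z(H) = z(FA) + d' = -1.7507 + 2.59 = 0.8393
hit rate = Φ(0.8393) = 0.7993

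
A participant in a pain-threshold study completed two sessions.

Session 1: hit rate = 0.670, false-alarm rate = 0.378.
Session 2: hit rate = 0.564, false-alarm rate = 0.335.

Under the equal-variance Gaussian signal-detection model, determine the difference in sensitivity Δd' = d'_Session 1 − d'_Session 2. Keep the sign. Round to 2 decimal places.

Session 1: z(0.670) = 0.440, z(0.378) = -0.311, d' = 0.751
Session 2: z(0.564) = 0.161, z(0.335) = -0.426, d' = 0.587
Δd' = d'_Session 1 − d'_Session 2 = 0.751 − 0.587 = 0.164
Session 1 has the higher sensitivity.

Δd' = 0.16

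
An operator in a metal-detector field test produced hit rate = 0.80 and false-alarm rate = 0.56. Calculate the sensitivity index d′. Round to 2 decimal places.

z(H) = z(0.80) = 0.8416
z(FA) = z(0.56) = 0.1510
d' = z(H) − z(FA) = 0.8416 − 0.1510 = 0.6906

d′ = 0.69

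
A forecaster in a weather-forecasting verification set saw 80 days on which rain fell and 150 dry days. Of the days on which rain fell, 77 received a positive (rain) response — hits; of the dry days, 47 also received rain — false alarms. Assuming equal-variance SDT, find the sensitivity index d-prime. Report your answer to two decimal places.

H = 77/80 = 0.9625
FA = 47/150 = 0.3133
z(H) = z(0.9625) = 1.780
z(FA) = z(0.3133) = -0.487
d' = z(H) − z(FA) = 1.780 − (-0.487) = 2.267

d-prime = 2.27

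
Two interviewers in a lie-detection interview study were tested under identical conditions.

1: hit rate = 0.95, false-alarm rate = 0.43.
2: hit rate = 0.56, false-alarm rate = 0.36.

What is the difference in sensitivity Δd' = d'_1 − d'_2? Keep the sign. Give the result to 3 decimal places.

1: z(0.95) = 1.6449, z(0.43) = -0.1764, d' = 1.8213
2: z(0.56) = 0.1510, z(0.36) = -0.3585, d' = 0.5095
Δd' = d'_1 − d'_2 = 1.8213 − 0.5095 = 1.3118
1 has the higher sensitivity.

Δd' = 1.312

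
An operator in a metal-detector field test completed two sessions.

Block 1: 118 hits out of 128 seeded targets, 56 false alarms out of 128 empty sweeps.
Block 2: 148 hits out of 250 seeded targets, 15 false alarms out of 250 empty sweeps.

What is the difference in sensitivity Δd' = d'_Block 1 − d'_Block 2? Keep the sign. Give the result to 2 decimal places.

Block 1: z(0.9219) = 1.418, z(0.4375) = -0.157, d' = 1.575
Block 2: z(0.5920) = 0.233, z(0.0600) = -1.555, d' = 1.788
Δd' = d'_Block 1 − d'_Block 2 = 1.575 − 1.788 = -0.213
Block 2 has the higher sensitivity.

Δd' = -0.21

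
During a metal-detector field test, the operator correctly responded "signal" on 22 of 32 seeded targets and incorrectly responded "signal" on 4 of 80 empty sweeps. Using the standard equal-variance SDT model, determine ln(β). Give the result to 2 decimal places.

H = 22/32 = 0.6875
FA = 4/80 = 0.0500
Φ⁻¹(0.6875) = 0.489, Φ⁻¹(0.0500) = -1.645
ln β = −½·[z(H)² − z(FA)²] = −0.5 × (0.239 − 2.706) = 1.2335

ln β = 1.23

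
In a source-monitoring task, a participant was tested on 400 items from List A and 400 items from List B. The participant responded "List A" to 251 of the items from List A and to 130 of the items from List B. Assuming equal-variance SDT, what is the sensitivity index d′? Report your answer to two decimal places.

d′ = 0.78

H = 251/400 = 0.6275
FA = 130/400 = 0.3250
z(H) = z(0.6275) = 0.325
z(FA) = z(0.3250) = -0.454
d' = z(H) − z(FA) = 0.325 − (-0.454) = 0.779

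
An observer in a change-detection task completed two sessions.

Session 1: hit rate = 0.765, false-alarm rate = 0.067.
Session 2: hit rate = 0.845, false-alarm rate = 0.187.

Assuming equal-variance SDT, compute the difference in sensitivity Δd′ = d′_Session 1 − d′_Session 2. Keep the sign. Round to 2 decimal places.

Session 1: z(0.765) = 0.722, z(0.067) = -1.499, d' = 2.221
Session 2: z(0.845) = 1.015, z(0.187) = -0.889, d' = 1.904
Δd' = d'_Session 1 − d'_Session 2 = 2.221 − 1.904 = 0.317
Session 1 has the higher sensitivity.

Δd′ = 0.32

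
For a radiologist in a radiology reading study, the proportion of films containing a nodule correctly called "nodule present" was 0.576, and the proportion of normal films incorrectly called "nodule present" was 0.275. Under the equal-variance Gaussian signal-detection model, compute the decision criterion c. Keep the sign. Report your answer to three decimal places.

z(0.576) = 0.1917, z(0.275) = -0.5978
c = −½·[z(H) + z(FA)] = −0.5 × (0.1917 + (-0.5978)) = 0.20305

c = 0.203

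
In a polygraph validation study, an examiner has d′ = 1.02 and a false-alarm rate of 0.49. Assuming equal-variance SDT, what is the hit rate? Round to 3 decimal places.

hit rate = 0.840

z(false-alarm rate) = z(0.49) = -0.0251
z(H) = z(FA) + d' = -0.0251 + 1.02 = 0.9949
hit rate = Φ(0.9949) = 0.8401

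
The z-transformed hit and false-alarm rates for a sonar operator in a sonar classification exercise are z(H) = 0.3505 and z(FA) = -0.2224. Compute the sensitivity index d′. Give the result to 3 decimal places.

d' = z(H) − z(FA) = 0.3505 − (-0.2224) = 0.5729

d′ = 0.573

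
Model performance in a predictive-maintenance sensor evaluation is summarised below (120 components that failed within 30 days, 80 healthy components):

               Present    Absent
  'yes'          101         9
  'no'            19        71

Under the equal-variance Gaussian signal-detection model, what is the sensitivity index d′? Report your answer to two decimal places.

H = 101/120 = 0.8417
FA = 9/80 = 0.1125
Φ⁻¹(0.8417) = 1.001, Φ⁻¹(0.1125) = -1.213
d' = z(H) − z(FA) = 1.001 − (-1.213) = 2.214

d′ = 2.21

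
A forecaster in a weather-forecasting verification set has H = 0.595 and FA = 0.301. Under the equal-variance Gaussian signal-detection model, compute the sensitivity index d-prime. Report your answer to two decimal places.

z(H) = 0.2404
z(FA) = -0.5215
d' = z(H) − z(FA) = 0.2404 − (-0.5215) = 0.7619

d-prime = 0.76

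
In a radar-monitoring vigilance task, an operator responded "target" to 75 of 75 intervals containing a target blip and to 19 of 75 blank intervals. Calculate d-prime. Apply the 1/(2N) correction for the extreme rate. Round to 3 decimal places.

d-prime = 3.139

The hit rate is 75/75 = 1, so apply the 1/(2N) correction: H → 1 − 1/(2·75) = 0.99333.
z(H) = z(0.99333) = 2.4746
z(FA) = z(0.25333) = -0.6640
d' = 2.4746 − (-0.6640) = 3.1386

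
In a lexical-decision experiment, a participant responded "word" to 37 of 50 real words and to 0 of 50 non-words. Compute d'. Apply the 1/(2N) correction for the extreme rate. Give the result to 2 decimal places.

d' = 2.97

The false-alarm rate is 0/50 = 0, so apply the 1/(2N) correction: FA → 1/(2·50) = 0.01000.
z(H) = z(0.74000) = 0.643
z(FA) = z(0.01000) = -2.326
d' = 0.643 − (-2.326) = 2.969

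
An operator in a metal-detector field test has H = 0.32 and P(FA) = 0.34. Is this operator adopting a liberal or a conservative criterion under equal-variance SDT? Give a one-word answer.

conservative

z(H) = -0.468, z(FA) = -0.412
c = −½·(z(H) + z(FA)) = 0.440
c > 0 → conservative criterion (biased toward responding “no”).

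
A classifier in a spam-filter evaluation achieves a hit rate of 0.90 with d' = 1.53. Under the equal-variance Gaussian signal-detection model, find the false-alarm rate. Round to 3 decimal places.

z(hit rate) = z(0.90) = 1.2816
z(FA) = z(H) − d' = 1.2816 − 1.53 = -0.2484
false-alarm rate = Φ(-0.2484) = 0.4019

false-alarm rate = 0.402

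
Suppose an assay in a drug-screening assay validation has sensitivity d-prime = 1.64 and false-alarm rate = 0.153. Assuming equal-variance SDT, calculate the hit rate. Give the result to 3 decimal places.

z(false-alarm rate) = z(0.153) = -1.0237
z(H) = z(FA) + d' = -1.0237 + 1.64 = 0.6163
hit rate = Φ(0.6163) = 0.7312

hit rate = 0.731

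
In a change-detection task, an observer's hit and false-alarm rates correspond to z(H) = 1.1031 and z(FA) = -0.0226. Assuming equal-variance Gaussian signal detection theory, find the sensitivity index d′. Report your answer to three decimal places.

d′ = 1.126

d' = z(H) − z(FA) = 1.1031 − (-0.0226) = 1.1257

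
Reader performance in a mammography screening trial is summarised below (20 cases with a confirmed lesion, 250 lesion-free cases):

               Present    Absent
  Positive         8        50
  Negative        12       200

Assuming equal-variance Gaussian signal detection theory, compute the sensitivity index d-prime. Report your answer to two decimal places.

d-prime = 0.59

H = 8/20 = 0.4000
FA = 50/250 = 0.2000
z(H) = -0.253
z(FA) = -0.842
d' = z(H) − z(FA) = -0.253 − (-0.842) = 0.589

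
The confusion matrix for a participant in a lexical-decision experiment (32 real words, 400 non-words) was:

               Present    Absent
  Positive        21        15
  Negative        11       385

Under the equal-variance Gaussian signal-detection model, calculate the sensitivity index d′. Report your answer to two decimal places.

H = 21/32 = 0.6562
FA = 15/400 = 0.0375
Φ⁻¹(0.6562) = 0.402, Φ⁻¹(0.0375) = -1.780
d' = z(H) − z(FA) = 0.402 − (-1.780) = 2.182

d′ = 2.18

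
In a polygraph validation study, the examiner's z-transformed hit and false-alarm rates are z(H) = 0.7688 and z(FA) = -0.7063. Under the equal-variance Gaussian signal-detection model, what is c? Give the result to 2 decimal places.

c = −½·[z(H) + z(FA)] = −½·(0.7688 + (-0.7063)) = -0.03125
c < 0: the examiner has a liberal response bias.

c = -0.03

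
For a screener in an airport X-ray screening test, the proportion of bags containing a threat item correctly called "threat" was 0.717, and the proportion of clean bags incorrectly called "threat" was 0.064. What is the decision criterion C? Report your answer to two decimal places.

z(H) = z(0.717) = 0.5740
z(FA) = z(0.064) = -1.5220
c = −½·[z(H) + z(FA)] = −0.5 × (0.5740 + (-1.5220)) = 0.4740

C = 0.47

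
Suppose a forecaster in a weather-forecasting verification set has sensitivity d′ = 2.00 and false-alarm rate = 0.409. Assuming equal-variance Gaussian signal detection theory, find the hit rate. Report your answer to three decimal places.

hit rate = 0.962

z(false-alarm rate) = z(0.409) = -0.2301
z(H) = z(FA) + d' = -0.2301 + 2.00 = 1.7699
hit rate = Φ(1.7699) = 0.9616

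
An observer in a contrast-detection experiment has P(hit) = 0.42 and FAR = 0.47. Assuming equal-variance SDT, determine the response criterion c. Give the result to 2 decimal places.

Φ⁻¹(H) = Φ⁻¹(0.42) = -0.2019
Φ⁻¹(FA) = Φ⁻¹(0.47) = -0.0753
c = −½·[z(H) + z(FA)] = −0.5 × (-0.2019 + (-0.0753)) = 0.1386
c > 0: the observer has a conservative response bias.

c = 0.14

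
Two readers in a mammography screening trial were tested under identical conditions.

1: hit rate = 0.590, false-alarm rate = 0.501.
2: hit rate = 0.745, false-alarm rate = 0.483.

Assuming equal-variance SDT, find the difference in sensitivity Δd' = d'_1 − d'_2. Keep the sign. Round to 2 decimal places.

1: z(0.590) = 0.228, z(0.501) = 0.003, d' = 0.225
2: z(0.745) = 0.659, z(0.483) = -0.043, d' = 0.702
Δd' = d'_1 − d'_2 = 0.225 − 0.702 = -0.477
2 has the higher sensitivity.

Δd' = -0.48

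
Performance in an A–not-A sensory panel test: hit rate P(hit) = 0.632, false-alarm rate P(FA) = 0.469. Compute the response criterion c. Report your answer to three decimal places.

Φ⁻¹(0.632) = 0.3372, Φ⁻¹(0.469) = -0.0778
c = −½·[z(H) + z(FA)] = −0.5 × (0.3372 + (-0.0778)) = -0.1297
c < 0: the taster has a liberal response bias.

c = -0.130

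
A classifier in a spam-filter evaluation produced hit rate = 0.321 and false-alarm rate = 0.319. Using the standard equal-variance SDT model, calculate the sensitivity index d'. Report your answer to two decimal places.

z(H) = z(0.321) = -0.4649
z(FA) = z(0.319) = -0.4705
d' = z(H) − z(FA) = -0.4649 − (-0.4705) = 0.0056

d' = 0.01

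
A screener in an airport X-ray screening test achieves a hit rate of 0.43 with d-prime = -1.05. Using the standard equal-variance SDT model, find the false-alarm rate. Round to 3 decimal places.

false-alarm rate = 0.809

z(hit rate) = z(0.43) = -0.1764
z(FA) = z(H) − d' = -0.1764 − (-1.05) = 0.8736
false-alarm rate = Φ(0.8736) = 0.8088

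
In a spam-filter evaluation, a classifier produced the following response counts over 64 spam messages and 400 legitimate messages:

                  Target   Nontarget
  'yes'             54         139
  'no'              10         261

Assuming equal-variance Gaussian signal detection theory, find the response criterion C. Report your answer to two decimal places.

C = -0.31

H = 54/64 = 0.8438
FA = 139/400 = 0.3475
z(H) = 1.010
z(FA) = -0.392
c = −½·[z(H) + z(FA)] = −0.5 × (1.010 + (-0.392)) = -0.309
c < 0: the classifier has a liberal response bias.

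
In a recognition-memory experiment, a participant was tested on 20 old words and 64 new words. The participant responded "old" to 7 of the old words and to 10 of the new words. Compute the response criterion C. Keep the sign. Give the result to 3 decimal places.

C = 0.698

H = 7/20 = 0.3500
FA = 10/64 = 0.1562
z(H) = -0.3853
z(FA) = -1.0102
c = −½·[z(H) + z(FA)] = −0.5 × (-0.3853 + (-1.0102)) = 0.69775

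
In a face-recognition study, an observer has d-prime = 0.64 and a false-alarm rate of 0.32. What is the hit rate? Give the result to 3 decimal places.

hit rate = 0.568

z(false-alarm rate) = z(0.32) = -0.4677
z(H) = z(FA) + d' = -0.4677 + 0.64 = 0.1723
hit rate = Φ(0.1723) = 0.5684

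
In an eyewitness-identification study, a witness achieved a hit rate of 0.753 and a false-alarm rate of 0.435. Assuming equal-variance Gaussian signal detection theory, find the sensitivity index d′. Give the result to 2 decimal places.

z(H) = z(0.753) = 0.6840
z(FA) = z(0.435) = -0.1637
d' = z(H) − z(FA) = 0.6840 − (-0.1637) = 0.8477

d′ = 0.85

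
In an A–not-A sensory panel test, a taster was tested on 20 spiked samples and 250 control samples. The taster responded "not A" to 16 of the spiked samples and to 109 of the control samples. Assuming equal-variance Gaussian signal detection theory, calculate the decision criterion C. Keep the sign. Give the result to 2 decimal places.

C = -0.34

H = 16/20 = 0.8000
FA = 109/250 = 0.4360
z(H) = 0.842
z(FA) = -0.161
c = −½·[z(H) + z(FA)] = −0.5 × (0.842 + (-0.161)) = -0.3405
c < 0: the taster has a liberal response bias.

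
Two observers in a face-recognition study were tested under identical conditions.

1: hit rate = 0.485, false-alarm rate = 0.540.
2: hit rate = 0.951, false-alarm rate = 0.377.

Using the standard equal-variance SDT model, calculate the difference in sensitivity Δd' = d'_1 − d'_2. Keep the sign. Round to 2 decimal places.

1: z(0.485) = -0.038, z(0.540) = 0.100, d' = -0.138
2: z(0.951) = 1.655, z(0.377) = -0.313, d' = 1.968
Δd' = d'_1 − d'_2 = -0.138 − 1.968 = -2.106
2 has the higher sensitivity.

Δd' = -2.11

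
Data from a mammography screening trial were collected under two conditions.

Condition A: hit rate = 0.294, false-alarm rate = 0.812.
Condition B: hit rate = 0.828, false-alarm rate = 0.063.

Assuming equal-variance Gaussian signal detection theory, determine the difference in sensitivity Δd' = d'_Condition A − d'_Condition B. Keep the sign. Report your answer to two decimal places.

Δd' = -3.90

Condition A: z(0.294) = -0.542, z(0.812) = 0.885, d' = -1.427
Condition B: z(0.828) = 0.946, z(0.063) = -1.530, d' = 2.476
Δd' = d'_Condition A − d'_Condition B = -1.427 − 2.476 = -3.903
Condition B has the higher sensitivity.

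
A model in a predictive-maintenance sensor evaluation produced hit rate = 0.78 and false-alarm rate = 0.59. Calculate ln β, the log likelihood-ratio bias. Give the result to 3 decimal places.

z(H) = 0.7722
z(FA) = 0.2275
ln β = −½·[z(H)² − z(FA)²] = −0.5 × (0.5963 − 0.0518) = -0.27225

ln β = -0.272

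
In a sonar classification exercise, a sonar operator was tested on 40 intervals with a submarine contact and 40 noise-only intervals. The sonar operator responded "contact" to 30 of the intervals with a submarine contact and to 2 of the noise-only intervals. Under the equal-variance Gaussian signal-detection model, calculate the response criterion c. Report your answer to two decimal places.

H = 30/40 = 0.7500
FA = 2/40 = 0.0500
Φ⁻¹(H) = Φ⁻¹(0.7500) = 0.674
Φ⁻¹(FA) = Φ⁻¹(0.0500) = -1.645
c = −½·[z(H) + z(FA)] = −0.5 × (0.674 + (-1.645)) = 0.4855
c > 0: the sonar operator has a conservative response bias.

c = 0.49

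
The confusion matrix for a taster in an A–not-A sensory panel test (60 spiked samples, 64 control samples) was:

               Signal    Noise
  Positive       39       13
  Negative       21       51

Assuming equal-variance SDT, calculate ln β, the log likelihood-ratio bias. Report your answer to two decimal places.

ln β = 0.27

H = 39/60 = 0.6500
FA = 13/64 = 0.2031
z(H) = 0.385
z(FA) = -0.831
ln β = −½·[z(H)² − z(FA)²] = −0.5 × (0.148 − 0.691) = 0.2715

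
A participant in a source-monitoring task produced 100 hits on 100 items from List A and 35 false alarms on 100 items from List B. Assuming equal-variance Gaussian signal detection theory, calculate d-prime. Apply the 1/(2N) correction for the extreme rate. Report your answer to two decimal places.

d-prime = 2.96

The hit rate is 100/100 = 1, so apply the 1/(2N) correction: H → 1 − 1/(2·100) = 0.99500.
z(H) = z(0.99500) = 2.576
z(FA) = z(0.35000) = -0.385
d' = 2.576 − (-0.385) = 2.961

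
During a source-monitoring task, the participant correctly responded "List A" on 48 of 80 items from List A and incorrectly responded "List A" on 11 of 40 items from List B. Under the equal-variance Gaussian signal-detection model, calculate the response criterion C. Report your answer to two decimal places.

H = 48/80 = 0.6000
FA = 11/40 = 0.2750
z(0.6000) = 0.253, z(0.2750) = -0.598
c = −½·[z(H) + z(FA)] = −0.5 × (0.253 + (-0.598)) = 0.1725
c > 0: the participant has a conservative response bias.

C = 0.17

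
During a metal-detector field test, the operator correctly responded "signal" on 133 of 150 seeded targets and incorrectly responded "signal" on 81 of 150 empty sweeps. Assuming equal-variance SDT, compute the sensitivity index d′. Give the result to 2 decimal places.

d′ = 1.11

H = 133/150 = 0.8867
FA = 81/150 = 0.5400
z(0.8867) = 1.2092, z(0.5400) = 0.1004
d' = z(H) − z(FA) = 1.2092 − 0.1004 = 1.1088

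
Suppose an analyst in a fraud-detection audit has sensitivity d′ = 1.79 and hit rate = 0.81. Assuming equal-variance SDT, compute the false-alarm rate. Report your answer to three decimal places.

false-alarm rate = 0.181

z(hit rate) = z(0.81) = 0.8779
z(FA) = z(H) − d' = 0.8779 − 1.79 = -0.9121
false-alarm rate = Φ(-0.9121) = 0.1809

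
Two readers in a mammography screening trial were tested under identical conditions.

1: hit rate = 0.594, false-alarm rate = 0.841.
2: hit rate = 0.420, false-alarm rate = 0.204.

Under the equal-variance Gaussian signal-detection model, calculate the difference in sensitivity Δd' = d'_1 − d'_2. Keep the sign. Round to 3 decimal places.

Δd' = -1.386

1: z(0.594) = 0.2378, z(0.841) = 0.9986, d' = -0.7608
2: z(0.420) = -0.2019, z(0.204) = -0.8274, d' = 0.6255
Δd' = d'_1 − d'_2 = -0.7608 − 0.6255 = -1.3863
2 has the higher sensitivity.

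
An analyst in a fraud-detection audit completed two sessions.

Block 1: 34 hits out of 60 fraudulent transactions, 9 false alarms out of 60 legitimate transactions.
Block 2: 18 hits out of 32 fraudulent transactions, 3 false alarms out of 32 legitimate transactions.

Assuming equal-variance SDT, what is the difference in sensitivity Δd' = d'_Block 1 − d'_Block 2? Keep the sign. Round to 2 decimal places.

Block 1: z(0.5667) = 0.168, z(0.1500) = -1.036, d' = 1.204
Block 2: z(0.5625) = 0.157, z(0.0938) = -1.318, d' = 1.475
Δd' = d'_Block 1 − d'_Block 2 = 1.204 − 1.475 = -0.271
Block 2 has the higher sensitivity.

Δd' = -0.27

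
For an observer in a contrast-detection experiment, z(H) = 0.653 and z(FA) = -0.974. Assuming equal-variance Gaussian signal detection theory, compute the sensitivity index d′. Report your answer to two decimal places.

d' = z(H) − z(FA) = 0.653 − (-0.974) = 1.627

d′ = 1.63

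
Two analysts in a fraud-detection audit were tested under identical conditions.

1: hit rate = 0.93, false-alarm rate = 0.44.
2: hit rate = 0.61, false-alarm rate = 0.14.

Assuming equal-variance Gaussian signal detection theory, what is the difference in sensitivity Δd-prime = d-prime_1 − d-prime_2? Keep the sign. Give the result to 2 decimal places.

1: z(0.93) = 1.476, z(0.44) = -0.151, d' = 1.627
2: z(0.61) = 0.279, z(0.14) = -1.080, d' = 1.359
Δd' = d'_1 − d'_2 = 1.627 − 1.359 = 0.268
1 has the higher sensitivity.

Δd-prime = 0.27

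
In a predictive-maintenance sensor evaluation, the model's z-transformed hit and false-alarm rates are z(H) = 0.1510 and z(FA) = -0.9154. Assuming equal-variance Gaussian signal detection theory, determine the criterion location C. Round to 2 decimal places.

C = 0.38

c = −½·[z(H) + z(FA)] = −½·(0.1510 + (-0.9154)) = 0.3822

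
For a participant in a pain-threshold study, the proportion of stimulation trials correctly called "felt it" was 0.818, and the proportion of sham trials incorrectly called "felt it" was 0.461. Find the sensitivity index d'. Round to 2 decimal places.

d' = 1.01

z(H) = z(0.818) = 0.9078
z(FA) = z(0.461) = -0.0979
d' = z(H) − z(FA) = 0.9078 − (-0.0979) = 1.0057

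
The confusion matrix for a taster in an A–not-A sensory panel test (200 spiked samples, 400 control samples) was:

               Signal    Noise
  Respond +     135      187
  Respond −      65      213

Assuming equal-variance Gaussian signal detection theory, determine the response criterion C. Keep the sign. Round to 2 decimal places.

H = 135/200 = 0.6750
FA = 187/400 = 0.4675
z(H) = z(0.6750) = 0.4538
z(FA) = z(0.4675) = -0.0816
c = −½·[z(H) + z(FA)] = −0.5 × (0.4538 + (-0.0816)) = -0.1861

C = -0.19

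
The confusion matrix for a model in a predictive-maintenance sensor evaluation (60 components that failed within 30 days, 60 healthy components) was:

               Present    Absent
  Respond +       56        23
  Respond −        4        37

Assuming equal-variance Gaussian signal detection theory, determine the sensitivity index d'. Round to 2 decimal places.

d' = 1.80

H = 56/60 = 0.9333
FA = 23/60 = 0.3833
z(0.9333) = 1.501, z(0.3833) = -0.297
d' = z(H) − z(FA) = 1.501 − (-0.297) = 1.798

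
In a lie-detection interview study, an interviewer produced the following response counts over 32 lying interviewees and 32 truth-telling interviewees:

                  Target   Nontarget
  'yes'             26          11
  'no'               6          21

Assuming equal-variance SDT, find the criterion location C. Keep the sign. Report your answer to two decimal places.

H = 26/32 = 0.8125
FA = 11/32 = 0.3438
z(H) = z(0.8125) = 0.8871
z(FA) = z(0.3438) = -0.4021
c = −½·[z(H) + z(FA)] = −0.5 × (0.8871 + (-0.4021)) = -0.2425

C = -0.24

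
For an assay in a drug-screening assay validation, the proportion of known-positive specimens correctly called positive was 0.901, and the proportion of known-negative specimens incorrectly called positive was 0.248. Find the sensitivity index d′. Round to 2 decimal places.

Φ⁻¹(0.901) = 1.2873, Φ⁻¹(0.248) = -0.6808
d' = z(H) − z(FA) = 1.2873 − (-0.6808) = 1.9681

d′ = 1.97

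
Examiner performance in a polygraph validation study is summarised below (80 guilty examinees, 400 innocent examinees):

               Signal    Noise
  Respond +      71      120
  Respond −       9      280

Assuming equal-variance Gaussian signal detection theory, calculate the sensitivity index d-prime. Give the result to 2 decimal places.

H = 71/80 = 0.8875
FA = 120/400 = 0.3000
Φ⁻¹(H) = Φ⁻¹(0.8875) = 1.2133
Φ⁻¹(FA) = Φ⁻¹(0.3000) = -0.5244
d' = z(H) − z(FA) = 1.2133 − (-0.5244) = 1.7377

d-prime = 1.74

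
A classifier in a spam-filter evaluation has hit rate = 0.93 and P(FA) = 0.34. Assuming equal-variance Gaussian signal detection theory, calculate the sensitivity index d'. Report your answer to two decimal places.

d' = 1.89

z(H) = z(0.93) = 1.4758
z(FA) = z(0.34) = -0.4125
d' = z(H) − z(FA) = 1.4758 − (-0.4125) = 1.8883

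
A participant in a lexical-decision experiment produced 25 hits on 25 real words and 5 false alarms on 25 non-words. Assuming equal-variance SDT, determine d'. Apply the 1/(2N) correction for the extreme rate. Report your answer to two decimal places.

d' = 2.90

The hit rate is 25/25 = 1, so apply the 1/(2N) correction: H → 1 − 1/(2·25) = 0.98000.
z(H) = z(0.98000) = 2.054
z(FA) = z(0.20000) = -0.842
d' = 2.054 − (-0.842) = 2.896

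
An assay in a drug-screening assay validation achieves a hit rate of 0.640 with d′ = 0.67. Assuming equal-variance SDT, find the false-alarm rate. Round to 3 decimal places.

false-alarm rate = 0.378

z(hit rate) = z(0.640) = 0.3585
z(FA) = z(H) − d' = 0.3585 − 0.67 = -0.3115
false-alarm rate = Φ(-0.3115) = 0.3777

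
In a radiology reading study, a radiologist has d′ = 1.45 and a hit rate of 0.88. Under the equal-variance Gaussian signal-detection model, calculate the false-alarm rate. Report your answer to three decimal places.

z(hit rate) = z(0.88) = 1.1750
z(FA) = z(H) − d' = 1.1750 − 1.45 = -0.2750
false-alarm rate = Φ(-0.2750) = 0.3917

false-alarm rate = 0.392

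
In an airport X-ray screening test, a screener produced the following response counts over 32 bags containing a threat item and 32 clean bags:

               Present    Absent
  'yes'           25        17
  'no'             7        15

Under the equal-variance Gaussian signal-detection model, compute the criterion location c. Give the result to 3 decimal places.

H = 25/32 = 0.7812
FA = 17/32 = 0.5312
Φ⁻¹(H) = Φ⁻¹(0.7812) = 0.7763
Φ⁻¹(FA) = Φ⁻¹(0.5312) = 0.0783
c = −½·[z(H) + z(FA)] = −0.5 × (0.7763 + 0.0783) = -0.4273

c = -0.427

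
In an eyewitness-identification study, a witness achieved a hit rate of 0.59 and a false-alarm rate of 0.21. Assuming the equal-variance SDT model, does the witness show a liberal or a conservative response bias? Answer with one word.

conservative

z(H) = 0.228, z(FA) = -0.806
c = −½·(z(H) + z(FA)) = 0.289
c > 0 → conservative criterion (biased toward responding “no”).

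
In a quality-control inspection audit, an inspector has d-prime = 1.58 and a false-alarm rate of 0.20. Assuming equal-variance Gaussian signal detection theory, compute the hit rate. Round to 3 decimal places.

hit rate = 0.770

z(false-alarm rate) = z(0.20) = -0.8416
z(H) = z(FA) + d' = -0.8416 + 1.58 = 0.7384
hit rate = Φ(0.7384) = 0.7699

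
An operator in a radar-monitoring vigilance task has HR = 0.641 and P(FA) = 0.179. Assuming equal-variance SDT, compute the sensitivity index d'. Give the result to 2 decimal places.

Φ⁻¹(H) = 0.361
Φ⁻¹(FA) = -0.919
d' = z(H) − z(FA) = 0.361 − (-0.919) = 1.280

d' = 1.28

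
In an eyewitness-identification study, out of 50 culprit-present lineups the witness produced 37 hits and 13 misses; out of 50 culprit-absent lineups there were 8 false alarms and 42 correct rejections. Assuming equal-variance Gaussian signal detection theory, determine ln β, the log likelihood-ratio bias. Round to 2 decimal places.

H = 37/50 = 0.7400
FA = 8/50 = 0.1600
z(0.7400) = 0.643, z(0.1600) = -0.994
ln β = −½·[z(H)² − z(FA)²] = −0.5 × (0.413 − 0.988) = 0.2875

ln β = 0.29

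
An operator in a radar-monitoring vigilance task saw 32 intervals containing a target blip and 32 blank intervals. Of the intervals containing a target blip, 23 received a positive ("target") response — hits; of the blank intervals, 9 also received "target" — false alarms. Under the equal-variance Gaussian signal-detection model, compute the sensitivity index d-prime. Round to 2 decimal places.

H = 23/32 = 0.7188
FA = 9/32 = 0.2812
z(H) = 0.579
z(FA) = -0.579
d' = z(H) − z(FA) = 0.579 − (-0.579) = 1.158

d-prime = 1.16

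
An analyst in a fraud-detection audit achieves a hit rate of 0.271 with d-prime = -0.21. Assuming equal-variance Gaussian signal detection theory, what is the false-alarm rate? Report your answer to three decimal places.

z(hit rate) = z(0.271) = -0.6098
z(FA) = z(H) − d' = -0.6098 − (-0.21) = -0.3998
false-alarm rate = Φ(-0.3998) = 0.3447

false-alarm rate = 0.345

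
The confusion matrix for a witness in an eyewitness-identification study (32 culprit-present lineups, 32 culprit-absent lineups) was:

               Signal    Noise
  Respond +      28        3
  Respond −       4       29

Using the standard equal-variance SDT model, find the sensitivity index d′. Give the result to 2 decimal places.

d′ = 2.47

H = 28/32 = 0.8750
FA = 3/32 = 0.0938
z(H) = 1.150
z(FA) = -1.318
d' = z(H) − z(FA) = 1.150 − (-1.318) = 2.468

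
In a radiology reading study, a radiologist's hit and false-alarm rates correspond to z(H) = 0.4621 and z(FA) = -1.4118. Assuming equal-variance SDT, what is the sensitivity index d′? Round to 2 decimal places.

d' = z(H) − z(FA) = 0.4621 − (-1.4118) = 1.8739

d′ = 1.87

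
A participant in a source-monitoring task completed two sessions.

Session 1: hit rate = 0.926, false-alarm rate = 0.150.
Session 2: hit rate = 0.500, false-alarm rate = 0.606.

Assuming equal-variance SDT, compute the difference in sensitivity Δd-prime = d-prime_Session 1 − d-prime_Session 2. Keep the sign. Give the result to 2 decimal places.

Session 1: z(0.926) = 1.447, z(0.150) = -1.036, d' = 2.483
Session 2: z(0.500) = 0.000, z(0.606) = 0.269, d' = -0.269
Δd' = d'_Session 1 − d'_Session 2 = 2.483 − (-0.269) = 2.752
Session 1 has the higher sensitivity.

Δd-prime = 2.75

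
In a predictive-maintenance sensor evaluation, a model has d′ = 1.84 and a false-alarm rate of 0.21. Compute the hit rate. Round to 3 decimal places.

z(false-alarm rate) = z(0.21) = -0.8064
z(H) = z(FA) + d' = -0.8064 + 1.84 = 1.0336
hit rate = Φ(1.0336) = 0.8493

hit rate = 0.849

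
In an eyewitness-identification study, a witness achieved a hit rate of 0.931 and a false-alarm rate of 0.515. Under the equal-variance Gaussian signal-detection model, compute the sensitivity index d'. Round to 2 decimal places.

d' = 1.45

z(H) = 1.4833
z(FA) = 0.0376
d' = z(H) − z(FA) = 1.4833 − 0.0376 = 1.4457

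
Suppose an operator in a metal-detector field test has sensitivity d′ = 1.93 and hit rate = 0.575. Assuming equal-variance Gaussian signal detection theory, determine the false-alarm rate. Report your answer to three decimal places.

false-alarm rate = 0.041

z(hit rate) = z(0.575) = 0.1891
z(FA) = z(H) − d' = 0.1891 − 1.93 = -1.7409
false-alarm rate = Φ(-1.7409) = 0.0409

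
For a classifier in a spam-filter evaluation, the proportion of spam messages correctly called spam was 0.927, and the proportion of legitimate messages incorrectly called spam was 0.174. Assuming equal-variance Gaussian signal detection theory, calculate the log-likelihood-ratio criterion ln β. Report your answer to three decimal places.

ln β = -0.616

Φ⁻¹(H) = Φ⁻¹(0.927) = 1.4538
Φ⁻¹(FA) = Φ⁻¹(0.174) = -0.9385
ln β = −½·[z(H)² − z(FA)²] = −0.5 × (2.1135 − 0.8808) = -0.61635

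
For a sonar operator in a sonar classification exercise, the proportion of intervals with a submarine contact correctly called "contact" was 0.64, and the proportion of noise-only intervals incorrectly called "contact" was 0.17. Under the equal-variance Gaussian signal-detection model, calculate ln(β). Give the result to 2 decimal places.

ln β = 0.39

z(H) = z(0.64) = 0.358
z(FA) = z(0.17) = -0.954
ln β = −½·[z(H)² − z(FA)²] = −0.5 × (0.128 − 0.910) = 0.391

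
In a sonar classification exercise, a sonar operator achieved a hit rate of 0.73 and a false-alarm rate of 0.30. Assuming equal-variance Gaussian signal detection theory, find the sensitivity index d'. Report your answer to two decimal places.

Φ⁻¹(H) = Φ⁻¹(0.73) = 0.613
Φ⁻¹(FA) = Φ⁻¹(0.30) = -0.524
d' = z(H) − z(FA) = 0.613 − (-0.524) = 1.137

d' = 1.14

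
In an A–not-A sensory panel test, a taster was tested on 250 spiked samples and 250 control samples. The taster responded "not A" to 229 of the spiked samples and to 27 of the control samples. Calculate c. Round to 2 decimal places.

H = 229/250 = 0.9160
FA = 27/250 = 0.1080
Φ⁻¹(0.9160) = 1.3787, Φ⁻¹(0.1080) = -1.2372
c = −½·[z(H) + z(FA)] = −0.5 × (1.3787 + (-1.2372)) = -0.07075
c < 0: the taster has a liberal response bias.

c = -0.07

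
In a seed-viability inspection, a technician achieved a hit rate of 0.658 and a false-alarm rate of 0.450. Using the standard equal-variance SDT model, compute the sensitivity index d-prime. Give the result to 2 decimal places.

Φ⁻¹(H) = Φ⁻¹(0.658) = 0.407
Φ⁻¹(FA) = Φ⁻¹(0.450) = -0.126
d' = z(H) − z(FA) = 0.407 − (-0.126) = 0.533

d-prime = 0.53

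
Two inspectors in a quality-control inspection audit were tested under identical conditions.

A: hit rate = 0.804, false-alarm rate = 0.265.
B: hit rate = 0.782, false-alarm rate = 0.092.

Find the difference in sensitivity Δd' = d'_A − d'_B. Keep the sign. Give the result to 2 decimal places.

Δd' = -0.62

A: z(0.804) = 0.856, z(0.265) = -0.628, d' = 1.484
B: z(0.782) = 0.779, z(0.092) = -1.329, d' = 2.108
Δd' = d'_A − d'_B = 1.484 − 2.108 = -0.624
B has the higher sensitivity.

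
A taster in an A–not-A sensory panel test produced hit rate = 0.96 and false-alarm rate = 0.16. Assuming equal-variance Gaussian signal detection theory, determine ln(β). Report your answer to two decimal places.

ln β = -1.04

z(0.96) = 1.751, z(0.16) = -0.994
ln β = −½·[z(H)² − z(FA)²] = −0.5 × (3.066 − 0.988) = -1.039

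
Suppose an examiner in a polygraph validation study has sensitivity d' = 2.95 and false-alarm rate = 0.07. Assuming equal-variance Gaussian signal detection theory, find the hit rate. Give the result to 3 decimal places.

hit rate = 0.930

z(false-alarm rate) = z(0.07) = -1.4758
z(H) = z(FA) + d' = -1.4758 + 2.95 = 1.4742
hit rate = Φ(1.4742) = 0.9298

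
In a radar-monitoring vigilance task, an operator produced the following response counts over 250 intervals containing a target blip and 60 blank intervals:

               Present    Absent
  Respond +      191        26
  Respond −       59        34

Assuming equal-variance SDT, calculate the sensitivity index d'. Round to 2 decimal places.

H = 191/250 = 0.7640
FA = 26/60 = 0.4333
Φ⁻¹(H) = Φ⁻¹(0.7640) = 0.7192
Φ⁻¹(FA) = Φ⁻¹(0.4333) = -0.1680
d' = z(H) − z(FA) = 0.7192 − (-0.1680) = 0.8872

d' = 0.89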